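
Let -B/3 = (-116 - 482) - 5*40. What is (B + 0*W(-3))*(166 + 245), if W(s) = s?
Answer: 983934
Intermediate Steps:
B = 2394 (B = -3*((-116 - 482) - 5*40) = -3*(-598 - 200) = -3*(-798) = 2394)
(B + 0*W(-3))*(166 + 245) = (2394 + 0*(-3))*(166 + 245) = (2394 + 0)*411 = 2394*411 = 983934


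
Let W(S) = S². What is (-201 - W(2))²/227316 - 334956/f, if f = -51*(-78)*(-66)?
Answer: 2421512161/1657815588 ≈ 1.4607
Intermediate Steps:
f = -262548 (f = 3978*(-66) = -262548)
(-201 - W(2))²/227316 - 334956/f = (-201 - 1*2²)²/227316 - 334956/(-262548) = (-201 - 1*4)²*(1/227316) - 334956*(-1/262548) = (-201 - 4)²*(1/227316) + 27913/21879 = (-205)²*(1/227316) + 27913/21879 = 42025*(1/227316) + 27913/21879 = 42025/227316 + 27913/21879 = 2421512161/1657815588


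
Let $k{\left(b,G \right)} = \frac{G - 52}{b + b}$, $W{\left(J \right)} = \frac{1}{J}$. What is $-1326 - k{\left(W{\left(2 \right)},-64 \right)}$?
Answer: $-1210$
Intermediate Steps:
$k{\left(b,G \right)} = \frac{-52 + G}{2 b}$
$-1326 - k{\left(W{\left(2 \right)},-64 \right)} = -1326 - \frac{-52 - 64}{2 \cdot \frac{1}{2}} = -1326 - \frac{1}{2} \frac{1}{\frac{1}{2}} \left(-116\right) = -1326 - \frac{1}{2} \cdot 2 \left(-116\right) = -1326 - -116 = -1326 + 116 = -1210$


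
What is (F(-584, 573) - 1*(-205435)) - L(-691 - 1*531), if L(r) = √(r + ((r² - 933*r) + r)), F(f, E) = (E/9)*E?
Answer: 241916 - √2630966 ≈ 2.4029e+5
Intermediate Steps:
F(f, E) = E²/9 (F(f, E) = (E*(⅑))*E = (E/9)*E = E²/9)
L(r) = √(r² - 931*r) (L(r) = √(r + (r² - 932*r)) = √(r² - 931*r))
(F(-584, 573) - 1*(-205435)) - L(-691 - 1*531) = ((⅑)*573² - 1*(-205435)) - √((-691 - 1*531)*(-931 + (-691 - 1*531))) = ((⅑)*328329 + 205435) - √((-691 - 531)*(-931 + (-691 - 531))) = (36481 + 205435) - √(-1222*(-931 - 1222)) = 241916 - √(-1222*(-2153)) = 241916 - √2630966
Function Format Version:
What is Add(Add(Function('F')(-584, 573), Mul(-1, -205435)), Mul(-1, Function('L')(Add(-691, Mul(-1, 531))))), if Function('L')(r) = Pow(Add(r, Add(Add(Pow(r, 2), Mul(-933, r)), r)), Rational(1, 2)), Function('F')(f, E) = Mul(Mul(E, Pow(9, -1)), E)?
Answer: Add(241916, Mul(-1, Pow(2630966, Rational(1, 2)))) ≈ 2.4029e+5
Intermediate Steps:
Function('F')(f, E) = Mul(Rational(1, 9), Pow(E, 2)) (Function('F')(f, E) = Mul(Mul(E, Rational(1, 9)), E) = Mul(Mul(Rational(1, 9), E), E) = Mul(Rational(1, 9), Pow(E, 2)))
Function('L')(r) = Pow(Add(Pow(r, 2), Mul(-931, r)), Rational(1, 2)) (Function('L')(r) = Pow(Add(r, Add(Pow(r, 2), Mul(-932, r))), Rational(1, 2)) = Pow(Add(Pow(r, 2), Mul(-931, r)), Rational(1, 2)))
Add(Add(Function('F')(-584, 573), Mul(-1, -205435)), Mul(-1, Function('L')(Add(-691, Mul(-1, 531))))) = Add(Add(Mul(Rational(1, 9), Pow(573, 2)), Mul(-1, -205435)), Mul(-1, Pow(Mul(Add(-691, Mul(-1, 531)), Add(-931, Add(-691, Mul(-1, 531)))), Rational(1, 2)))) = Add(Add(Mul(Rational(1, 9), 328329), 205435), Mul(-1, Pow(Mul(Add(-691, -531), Add(-931, Add(-691, -531))), Rational(1, 2)))) = Add(Add(36481, 205435), Mul(-1, Pow(Mul(-1222, Add(-931, -1222)), Rational(1, 2)))) = Add(241916, Mul(-1, Pow(Mul(-1222, -2153), Rational(1, 2)))) = Add(241916, Mul(-1, Pow(2630966, Rational(1, 2))))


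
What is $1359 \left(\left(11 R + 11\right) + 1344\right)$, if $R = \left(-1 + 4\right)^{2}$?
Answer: $1975986$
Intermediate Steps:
$R = 9$ ($R = 3^{2} = 9$)
$1359 \left(\left(11 R + 11\right) + 1344\right) = 1359 \left(\left(11 \cdot 9 + 11\right) + 1344\right) = 1359 \left(\left(99 + 11\right) + 1344\right) = 1359 \left(110 + 1344\right) = 1359 \cdot 1454 = 1975986$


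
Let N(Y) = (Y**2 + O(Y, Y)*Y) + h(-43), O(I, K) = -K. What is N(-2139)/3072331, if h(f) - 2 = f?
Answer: -41/3072331 ≈ -1.3345e-5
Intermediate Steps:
h(f) = 2 + f
N(Y) = -41 (N(Y) = (Y**2 + (-Y)*Y) + (2 - 43) = (Y**2 - Y**2) - 41 = 0 - 41 = -41)
N(-2139)/3072331 = -41/3072331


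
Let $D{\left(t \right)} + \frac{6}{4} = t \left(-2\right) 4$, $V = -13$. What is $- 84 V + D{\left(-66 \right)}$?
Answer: $\frac{3237}{2} \approx 1618.5$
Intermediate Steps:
$D{\left(t \right)} = - \frac{3}{2} - 8 t$ ($D{\left(t \right)} = - \frac{3}{2} + t \left(-2\right) 4 = - \frac{3}{2} + - 2 t 4 = - \frac{3}{2} - 8 t$)
$- 84 V + D{\left(-66 \right)} = \left(-84\right) \left(-13\right) - - \frac{1053}{2} = 1092 + \left(- \frac{3}{2} + 528\right) = 1092 + \frac{1053}{2} = \frac{3237}{2}$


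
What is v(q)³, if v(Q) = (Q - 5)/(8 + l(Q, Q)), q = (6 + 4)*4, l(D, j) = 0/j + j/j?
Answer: 42875/729 ≈ 58.813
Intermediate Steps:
l(D, j) = 1 (l(D, j) = 0 + 1 = 1)
q = 40 (q = 10*4 = 40)
v(Q) = -5/9 + Q/9 (v(Q) = (Q - 5)/(8 + 1) = (-5 + Q)/9 = (-5 + Q)*(⅑) = -5/9 + Q/9)
v(q)³ = (-5/9 + (⅑)*40)³ = (-5/9 + 40/9)³ = (35/9)³ = 42875/729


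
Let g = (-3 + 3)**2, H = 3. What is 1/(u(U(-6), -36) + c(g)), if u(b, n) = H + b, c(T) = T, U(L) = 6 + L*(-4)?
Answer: 1/33 ≈ 0.030303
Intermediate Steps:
U(L) = 6 - 4*L
g = 0 (g = 0**2 = 0)
u(b, n) = 3 + b
1/(u(U(-6), -36) + c(g)) = 1/((3 + (6 - 4*(-6))) + 0) = 1/((3 + (6 + 24)) + 0) = 1/((3 + 30) + 0) = 1/(33 + 0) = 1/33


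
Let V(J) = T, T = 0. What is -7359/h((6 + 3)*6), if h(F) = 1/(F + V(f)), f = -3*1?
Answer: -397386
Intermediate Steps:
f = -3
V(J) = 0
h(F) = 1/F (h(F) = 1/(F + 0) = 1/F)
-7359/h((6 + 3)*6) = -7359*(6 + 3)*6 = -7359*9*6 = -7359/(1/54) = -7359/1/54 = -7359*54 = -397386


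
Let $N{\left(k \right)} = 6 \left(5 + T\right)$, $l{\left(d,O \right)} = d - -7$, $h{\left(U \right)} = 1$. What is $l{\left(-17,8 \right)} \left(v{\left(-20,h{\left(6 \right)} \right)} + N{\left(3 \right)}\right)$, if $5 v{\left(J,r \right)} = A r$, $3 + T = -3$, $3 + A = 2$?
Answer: $62$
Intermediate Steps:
$A = -1$ ($A = -3 + 2 = -1$)
$T = -6$ ($T = -3 - 3 = -6$)
$v{\left(J,r \right)} = - \frac{r}{5}$ ($v{\left(J,r \right)} = \frac{\left(-1\right) r}{5} = - \frac{r}{5}$)
$l{\left(d,O \right)} = 7 + d$ ($l{\left(d,O \right)} = d + 7 = 7 + d$)
$N{\left(k \right)} = -6$ ($N{\left(k \right)} = 6 \left(5 - 6\right) = 6 \left(-1\right) = -6$)
$l{\left(-17,8 \right)} \left(v{\left(-20,h{\left(6 \right)} \right)} + N{\left(3 \right)}\right) = \left(7 - 17\right) \left(\left(- \frac{1}{5}\right) 1 - 6\right) = - 10 \left(- \frac{1}{5} - 6\right) = \left(-10\right) \left(- \frac{31}{5}\right) = 62$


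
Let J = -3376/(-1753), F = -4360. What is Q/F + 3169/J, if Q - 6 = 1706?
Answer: 3026892601/1839920 ≈ 1645.1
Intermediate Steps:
J = 3376/1753 (J = -3376*(-1/1753) = 3376/1753 ≈ 1.9258)
Q = 1712 (Q = 6 + 1706 = 1712)
Q/F + 3169/J = 1712/(-4360) + 3169/(3376/1753) = 1712*(-1/4360) + 3169*(1753/3376) = -214/545 + 5555257/3376 = 3026892601/1839920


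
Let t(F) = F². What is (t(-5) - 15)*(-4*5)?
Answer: -200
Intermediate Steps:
(t(-5) - 15)*(-4*5) = ((-5)² - 15)*(-4*5) = (25 - 15)*(-20) = 10*(-20) = -200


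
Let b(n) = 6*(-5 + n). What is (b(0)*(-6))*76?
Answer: 13680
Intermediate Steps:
b(n) = -30 + 6*n
(b(0)*(-6))*76 = ((-30 + 6*0)*(-6))*76 = ((-30 + 0)*(-6))*76 = -30*(-6)*76 = 180*76 = 13680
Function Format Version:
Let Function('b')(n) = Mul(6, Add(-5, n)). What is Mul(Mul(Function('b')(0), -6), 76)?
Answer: 13680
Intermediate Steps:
Function('b')(n) = Add(-30, Mul(6, n))
Mul(Mul(Function('b')(0), -6), 76) = Mul(Mul(Add(-30, Mul(6, 0)), -6), 76) = Mul(Mul(Add(-30, 0), -6), 76) = Mul(Mul(-30, -6), 76) = Mul(180, 76) = 13680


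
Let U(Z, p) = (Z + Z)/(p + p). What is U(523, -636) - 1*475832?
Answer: -302629675/636 ≈ -4.7583e+5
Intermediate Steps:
U(Z, p) = Z/p (U(Z, p) = (2*Z)/((2*p)) = (2*Z)*(1/(2*p)) = Z/p)
U(523, -636) - 1*475832 = 523/(-636) - 1*475832 = 523*(-1/636) - 475832 = -523/636 - 475832 = -302629675/636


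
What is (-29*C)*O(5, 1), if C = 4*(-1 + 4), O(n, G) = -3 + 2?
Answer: 348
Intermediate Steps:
O(n, G) = -1
C = 12 (C = 4*3 = 12)
(-29*C)*O(5, 1) = -29*12*(-1) = -348*(-1) = 348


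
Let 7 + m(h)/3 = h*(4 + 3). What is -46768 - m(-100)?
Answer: -44647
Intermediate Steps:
m(h) = -21 + 21*h (m(h) = -21 + 3*(h*(4 + 3)) = -21 + 3*(h*7) = -21 + 3*(7*h) = -21 + 21*h)
-46768 - m(-100) = -46768 - (-21 + 21*(-100)) = -46768 - (-21 - 2100) = -46768 - 1*(-2121) = -46768 + 2121 = -44647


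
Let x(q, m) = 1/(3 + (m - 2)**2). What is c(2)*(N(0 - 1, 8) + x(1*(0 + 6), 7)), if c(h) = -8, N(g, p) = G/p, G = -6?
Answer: 40/7 ≈ 5.7143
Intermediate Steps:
x(q, m) = 1/(3 + (-2 + m)**2)
N(g, p) = -6/p
c(2)*(N(0 - 1, 8) + x(1*(0 + 6), 7)) = -8*(-6/8 + 1/(3 + (-2 + 7)**2)) = -8*(-6*1/8 + 1/(3 + 5**2)) = -8*(-3/4 + 1/(3 + 25)) = -8*(-3/4 + 1/28) = -8*(-5/7) = 40/7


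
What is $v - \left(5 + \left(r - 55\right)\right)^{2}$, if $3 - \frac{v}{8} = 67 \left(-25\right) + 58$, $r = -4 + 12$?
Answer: $11196$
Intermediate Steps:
$r = 8$
$v = 12960$ ($v = 24 - 8 \left(67 \left(-25\right) + 58\right) = 24 - 8 \left(-1675 + 58\right) = 24 - -12936 = 24 + 12936 = 12960$)
$v - \left(5 + \left(r - 55\right)\right)^{2} = 12960 - \left(5 + \left(8 - 55\right)\right)^{2} = 12960 - \left(5 - 47\right)^{2} = 12960 - \left(-42\right)^{2} = 12960 - 1764 = 11196$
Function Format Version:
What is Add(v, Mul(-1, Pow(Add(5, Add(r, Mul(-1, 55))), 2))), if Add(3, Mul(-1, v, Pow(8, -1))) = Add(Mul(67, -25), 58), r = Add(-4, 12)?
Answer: 11196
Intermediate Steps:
r = 8
v = 12960 (v = Add(24, Mul(-8, Add(Mul(67, -25), 58))) = Add(24, Mul(-8, Add(-1675, 58))) = Add(24, Mul(-8, -1617)) = Add(24, 12936) = 12960)
Add(v, Mul(-1, Pow(Add(5, Add(r, Mul(-1, 55))), 2))) = Add(12960, Mul(-1, Pow(Add(5, Add(8, Mul(-1, 55))), 2))) = Add(12960, Mul(-1, Pow(Add(5, Add(8, -55)), 2))) = Add(12960, Mul(-1, Pow(Add(5, -47), 2))) = Add(12960, Mul(-1, Pow(-42, 2))) = Add(12960, Mul(-1, 1764)) = Add(12960, -1764) = 11196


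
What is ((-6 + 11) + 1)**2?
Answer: 36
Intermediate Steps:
((-6 + 11) + 1)**2 = (5 + 1)**2 = 6**2 = 36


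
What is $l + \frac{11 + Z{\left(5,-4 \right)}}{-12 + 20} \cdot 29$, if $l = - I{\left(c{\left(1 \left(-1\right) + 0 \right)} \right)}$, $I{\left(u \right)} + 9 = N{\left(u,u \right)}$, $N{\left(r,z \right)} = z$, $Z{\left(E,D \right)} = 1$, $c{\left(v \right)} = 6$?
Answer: $\frac{93}{2} \approx 46.5$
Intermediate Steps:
$I{\left(u \right)} = -9 + u$
$l = 3$ ($l = - (-9 + 6) = \left(-1\right) \left(-3\right) = 3$)
$l + \frac{11 + Z{\left(5,-4 \right)}}{-12 + 20} \cdot 29 = 3 + \frac{11 + 1}{-12 + 20} \cdot 29 = 3 + \frac{12}{8} \cdot 29 = 3 + 12 \cdot \frac{1}{8} \cdot 29 = 3 + \frac{3}{2} \cdot 29 = 3 + \frac{87}{2} = \frac{93}{2}$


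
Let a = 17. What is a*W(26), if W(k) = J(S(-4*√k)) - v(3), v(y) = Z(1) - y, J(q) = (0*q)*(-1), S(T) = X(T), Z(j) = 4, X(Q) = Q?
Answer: -17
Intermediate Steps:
S(T) = T
J(q) = 0 (J(q) = 0*(-1) = 0)
v(y) = 4 - y
W(k) = -1 (W(k) = 0 - (4 - 1*3) = 0 - (4 - 3) = 0 - 1*1 = 0 - 1 = -1)
a*W(26) = 17*(-1) = -17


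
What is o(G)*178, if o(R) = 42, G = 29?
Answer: 7476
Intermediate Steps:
o(G)*178 = 42*178 = 7476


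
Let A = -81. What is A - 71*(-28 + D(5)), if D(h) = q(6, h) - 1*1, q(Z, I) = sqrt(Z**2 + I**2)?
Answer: 1978 - 71*sqrt(61) ≈ 1423.5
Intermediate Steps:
q(Z, I) = sqrt(I**2 + Z**2)
D(h) = -1 + sqrt(36 + h**2) (D(h) = sqrt(h**2 + 6**2) - 1*1 = sqrt(h**2 + 36) - 1 = sqrt(36 + h**2) - 1 = -1 + sqrt(36 + h**2))
A - 71*(-28 + D(5)) = -81 - 71*(-28 + (-1 + sqrt(36 + 5**2))) = -81 - 71*(-28 + (-1 + sqrt(36 + 25))) = -81 - 71*(-28 + (-1 + sqrt(61))) = -81 - 71*(-29 + sqrt(61)) = -81 + (2059 - 71*sqrt(61)) = 1978 - 71*sqrt(61)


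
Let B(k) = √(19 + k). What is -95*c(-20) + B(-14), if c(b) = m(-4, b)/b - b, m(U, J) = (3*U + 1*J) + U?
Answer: -2071 + √5 ≈ -2068.8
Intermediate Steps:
m(U, J) = J + 4*U (m(U, J) = (3*U + J) + U = (J + 3*U) + U = J + 4*U)
c(b) = -b + (-16 + b)/b (c(b) = (b + 4*(-4))/b - b = (b - 16)/b - b = (-16 + b)/b - b = -b + (-16 + b)/b)
-95*c(-20) + B(-14) = -95*(1 - 1*(-20) - 16/(-20)) + √(19 - 14) = -95*(1 + 20 - 16*(-1/20)) + √5 = -95*(1 + 20 + ⅘) + √5 = -95*109/5 + √5 = -2071 + √5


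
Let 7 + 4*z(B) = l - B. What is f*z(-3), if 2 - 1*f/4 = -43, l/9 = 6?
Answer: 2250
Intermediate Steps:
l = 54 (l = 9*6 = 54)
f = 180 (f = 8 - 4*(-43) = 8 + 172 = 180)
z(B) = 47/4 - B/4 (z(B) = -7/4 + (54 - B)/4 = -7/4 + (27/2 - B/4) = 47/4 - B/4)
f*z(-3) = 180*(47/4 - 1/4*(-3)) = 180*(47/4 + 3/4) = 180*(25/2) = 2250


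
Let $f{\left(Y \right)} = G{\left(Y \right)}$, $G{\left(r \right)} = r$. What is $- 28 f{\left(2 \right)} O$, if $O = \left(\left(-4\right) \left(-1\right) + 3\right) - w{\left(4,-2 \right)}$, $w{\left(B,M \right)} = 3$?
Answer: $-224$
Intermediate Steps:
$f{\left(Y \right)} = Y$
$O = 4$ ($O = \left(\left(-4\right) \left(-1\right) + 3\right) - 3 = \left(4 + 3\right) - 3 = 7 - 3 = 4$)
$- 28 f{\left(2 \right)} O = \left(-28\right) 2 \cdot 4 = \left(-56\right) 4 = -224$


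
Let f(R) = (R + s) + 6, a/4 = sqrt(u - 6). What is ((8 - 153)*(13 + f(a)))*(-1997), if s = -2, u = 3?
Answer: 4922605 + 1158260*I*sqrt(3) ≈ 4.9226e+6 + 2.0062e+6*I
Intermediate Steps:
a = 4*I*sqrt(3) (a = 4*sqrt(3 - 6) = 4*sqrt(-3) = 4*(I*sqrt(3)) = 4*I*sqrt(3) ≈ 6.9282*I)
f(R) = 4 + R (f(R) = (R - 2) + 6 = (-2 + R) + 6 = 4 + R)
((8 - 153)*(13 + f(a)))*(-1997) = ((8 - 153)*(13 + (4 + 4*I*sqrt(3))))*(-1997) = -145*(17 + 4*I*sqrt(3))*(-1997) = (-2465 - 580*I*sqrt(3))*(-1997) = 4922605 + 1158260*I*sqrt(3)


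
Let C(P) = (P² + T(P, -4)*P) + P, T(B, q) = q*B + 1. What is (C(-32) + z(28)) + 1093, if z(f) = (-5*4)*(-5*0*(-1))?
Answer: -2043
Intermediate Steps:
T(B, q) = 1 + B*q (T(B, q) = B*q + 1 = 1 + B*q)
z(f) = 0 (z(f) = -0*(-1) = -20*0 = 0)
C(P) = P + P² + P*(1 - 4*P) (C(P) = (P² + (1 + P*(-4))*P) + P = (P² + (1 - 4*P)*P) + P = (P² + P*(1 - 4*P)) + P = P + P² + P*(1 - 4*P))
(C(-32) + z(28)) + 1093 = (-32*(2 - 3*(-32)) + 0) + 1093 = (-32*(2 + 96) + 0) + 1093 = (-32*98 + 0) + 1093 = (-3136 + 0) + 1093 = -3136 + 1093 = -2043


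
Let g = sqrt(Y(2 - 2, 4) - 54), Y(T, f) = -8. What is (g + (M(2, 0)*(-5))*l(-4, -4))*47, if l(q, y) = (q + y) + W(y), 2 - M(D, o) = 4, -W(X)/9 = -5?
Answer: 17390 + 47*I*sqrt(62) ≈ 17390.0 + 370.08*I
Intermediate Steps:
W(X) = 45 (W(X) = -9*(-5) = 45)
M(D, o) = -2 (M(D, o) = 2 - 1*4 = 2 - 4 = -2)
l(q, y) = 45 + q + y (l(q, y) = (q + y) + 45 = 45 + q + y)
g = I*sqrt(62) (g = sqrt(-8 - 54) = sqrt(-62) = I*sqrt(62) ≈ 7.874*I)
(g + (M(2, 0)*(-5))*l(-4, -4))*47 = (I*sqrt(62) + (-2*(-5))*(45 - 4 - 4))*47 = (I*sqrt(62) + 10*37)*47 = (I*sqrt(62) + 370)*47 = (370 + I*sqrt(62))*47 = 17390 + 47*I*sqrt(62)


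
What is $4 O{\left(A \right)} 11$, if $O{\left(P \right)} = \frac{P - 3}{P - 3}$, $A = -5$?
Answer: $44$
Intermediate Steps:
$O{\left(P \right)} = 1$ ($O{\left(P \right)} = \frac{-3 + P}{-3 + P} = 1$)
$4 O{\left(A \right)} 11 = 4 \cdot 1 \cdot 11 = 4 \cdot 11 = 44$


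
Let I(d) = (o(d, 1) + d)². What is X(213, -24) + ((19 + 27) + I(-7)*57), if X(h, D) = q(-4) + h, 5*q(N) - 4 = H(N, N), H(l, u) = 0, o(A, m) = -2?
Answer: 24384/5 ≈ 4876.8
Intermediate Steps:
q(N) = ⅘ (q(N) = ⅘ + (⅕)*0 = ⅘ + 0 = ⅘)
I(d) = (-2 + d)²
X(h, D) = ⅘ + h
X(213, -24) + ((19 + 27) + I(-7)*57) = (⅘ + 213) + ((19 + 27) + (-2 - 7)²*57) = 1069/5 + (46 + (-9)²*57) = 1069/5 + (46 + 81*57) = 1069/5 + (46 + 4617) = 1069/5 + 4663 = 24384/5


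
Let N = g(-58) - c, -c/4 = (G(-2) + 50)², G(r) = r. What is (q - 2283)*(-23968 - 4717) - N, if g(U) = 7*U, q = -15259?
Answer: 503183460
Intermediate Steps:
c = -9216 (c = -4*(-2 + 50)² = -4*48² = -4*2304 = -9216)
N = 8810 (N = 7*(-58) - 1*(-9216) = -406 + 9216 = 8810)
(q - 2283)*(-23968 - 4717) - N = (-15259 - 2283)*(-23968 - 4717) - 1*8810 = -17542*(-28685) - 8810 = 503192270 - 8810 = 503183460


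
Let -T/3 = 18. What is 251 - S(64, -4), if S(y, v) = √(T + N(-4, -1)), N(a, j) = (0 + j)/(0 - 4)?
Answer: 251 - I*√215/2 ≈ 251.0 - 7.3314*I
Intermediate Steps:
N(a, j) = -j/4 (N(a, j) = j/(-4) = j*(-¼) = -j/4)
T = -54 (T = -3*18 = -54)
S(y, v) = I*√215/2 (S(y, v) = √(-54 - ¼*(-1)) = √(-54 + ¼) = √(-215/4) = I*√215/2)
251 - S(64, -4) = 251 - I*√215/2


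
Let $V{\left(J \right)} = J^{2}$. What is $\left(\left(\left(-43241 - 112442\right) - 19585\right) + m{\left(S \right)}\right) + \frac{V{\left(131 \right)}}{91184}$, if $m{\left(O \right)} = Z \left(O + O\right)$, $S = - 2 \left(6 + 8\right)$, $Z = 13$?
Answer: $- \frac{16048002103}{91184} \approx -1.76 \cdot 10^{5}$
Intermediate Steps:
$S = -28$ ($S = \left(-2\right) 14 = -28$)
$m{\left(O \right)} = 26 O$ ($m{\left(O \right)} = 13 \left(O + O\right) = 13 \cdot 2 O = 26 O$)
$\left(\left(\left(-43241 - 112442\right) - 19585\right) + m{\left(S \right)}\right) + \frac{V{\left(131 \right)}}{91184} = \left(\left(\left(-43241 - 112442\right) - 19585\right) + 26 \left(-28\right)\right) + \frac{131^{2}}{91184} = \left(\left(-155683 - 19585\right) - 728\right) + 17161 \cdot \frac{1}{91184} = \left(-175268 - 728\right) + \frac{17161}{91184} = -175996 + \frac{17161}{91184} = - \frac{16048002103}{91184}$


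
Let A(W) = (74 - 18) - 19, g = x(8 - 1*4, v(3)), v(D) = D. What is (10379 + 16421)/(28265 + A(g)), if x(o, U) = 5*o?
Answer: 13400/14151 ≈ 0.94693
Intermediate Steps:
g = 20 (g = 5*(8 - 1*4) = 5*(8 - 4) = 5*4 = 20)
A(W) = 37 (A(W) = 56 - 19 = 37)
(10379 + 16421)/(28265 + A(g)) = (10379 + 16421)/(28265 + 37) = 26800/28302 = 26800*(1/28302) = 13400/14151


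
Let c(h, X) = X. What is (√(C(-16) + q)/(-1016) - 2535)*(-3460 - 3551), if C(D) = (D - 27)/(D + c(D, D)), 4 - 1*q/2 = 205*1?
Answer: 17772885 + 7011*I*√25642/8128 ≈ 1.7773e+7 + 138.13*I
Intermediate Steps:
q = -402 (q = 8 - 410 = -402)
C(D) = (-27 + D)/(2*D) (C(D) = (D - 27)/(D + D) = (-27 + D)/((2*D)) = (-27 + D)*(1/(2*D)) = (-27 + D)/(2*D))
(√(C(-16) + q)/(-1016) - 2535)*(-3460 - 3551) = (√((½)*(-27 - 16)/(-16) - 402)/(-1016) - 2535)*(-3460 - 3551) = (√((½)*(-1/16)*(-43) - 402)*(-1/1016) - 2535)*(-7011) = (√(43/32 - 402)*(-1/1016) - 2535)*(-7011) = (√(-12821/32)*(-1/1016) - 2535)*(-7011) = ((I*√25642/8)*(-1/1016) - 2535)*(-7011) = (-I*√25642/8128 - 2535)*(-7011) = (-2535 - I*√25642/8128)*(-7011) = 17772885 + 7011*I*√25642/8128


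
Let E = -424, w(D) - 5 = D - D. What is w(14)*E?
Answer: -2120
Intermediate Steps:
w(D) = 5 (w(D) = 5 + (D - D) = 5 + 0 = 5)
w(14)*E = 5*(-424) = -2120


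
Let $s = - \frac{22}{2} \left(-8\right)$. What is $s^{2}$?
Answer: $7744$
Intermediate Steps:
$s = 88$ ($s = \left(-22\right) \frac{1}{2} \left(-8\right) = \left(-11\right) \left(-8\right) = 88$)
$s^{2} = 88^{2} = 7744$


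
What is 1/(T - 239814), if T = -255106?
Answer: -1/494920 ≈ -2.0205e-6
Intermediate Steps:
1/(T - 239814) = 1/(-255106 - 239814) = 1/(-494920) = -1/494920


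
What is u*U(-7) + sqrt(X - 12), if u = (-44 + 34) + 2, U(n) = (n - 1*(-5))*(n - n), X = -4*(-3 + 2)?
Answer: 2*I*sqrt(2) ≈ 2.8284*I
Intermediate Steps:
X = 4 (X = -4*(-1) = 4)
U(n) = 0 (U(n) = (n + 5)*0 = (5 + n)*0 = 0)
u = -8 (u = -10 + 2 = -8)
u*U(-7) + sqrt(X - 12) = -8*0 + sqrt(4 - 12) = 0 + sqrt(-8) = 0 + 2*I*sqrt(2) = 2*I*sqrt(2)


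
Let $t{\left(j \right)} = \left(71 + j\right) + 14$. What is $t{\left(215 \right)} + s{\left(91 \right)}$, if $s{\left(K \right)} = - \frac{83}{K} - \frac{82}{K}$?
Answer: $\frac{27135}{91} \approx 298.19$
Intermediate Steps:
$t{\left(j \right)} = 85 + j$
$s{\left(K \right)} = - \frac{165}{K}$
$t{\left(215 \right)} + s{\left(91 \right)} = \left(85 + 215\right) - \frac{165}{91} = 300 - \frac{165}{91} = \frac{27135}{91}$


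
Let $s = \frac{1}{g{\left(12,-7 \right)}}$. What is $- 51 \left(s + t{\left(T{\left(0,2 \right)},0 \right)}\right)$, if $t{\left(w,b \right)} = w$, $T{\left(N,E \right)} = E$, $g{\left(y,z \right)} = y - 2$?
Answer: $- \frac{1071}{10} \approx -107.1$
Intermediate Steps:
$g{\left(y,z \right)} = -2 + y$
$s = \frac{1}{10}$ ($s = \frac{1}{-2 + 12} = \frac{1}{10} \approx 0.1$)
$- 51 \left(s + t{\left(T{\left(0,2 \right)},0 \right)}\right) = - 51 \left(\frac{1}{10} + 2\right) = \left(-51\right) \frac{21}{10} = - \frac{1071}{10}$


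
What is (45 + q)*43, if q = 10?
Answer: 2365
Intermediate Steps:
(45 + q)*43 = (45 + 10)*43 = 55*43 = 2365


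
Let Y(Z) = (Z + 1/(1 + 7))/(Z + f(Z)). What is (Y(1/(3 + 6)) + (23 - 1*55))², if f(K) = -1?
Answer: 4264225/4096 ≈ 1041.1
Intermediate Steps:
Y(Z) = (⅛ + Z)/(-1 + Z) (Y(Z) = (Z + 1/(1 + 7))/(Z - 1) = (Z + 1/8)/(-1 + Z) = (Z + ⅛)/(-1 + Z) = (⅛ + Z)/(-1 + Z))
(Y(1/(3 + 6)) + (23 - 1*55))² = ((⅛ + 1/(3 + 6))/(-1 + 1/(3 + 6)) + (23 - 1*55))² = ((⅛ + 1/9)/(-1 + 1/9) + (23 - 55))² = ((⅛ + ⅑)/(-1 + ⅑) - 32)² = ((17/72)/(-8/9) - 32)² = (-9/8*17/72 - 32)² = (-17/64 - 32)² = (-2065/64)² = 4264225/4096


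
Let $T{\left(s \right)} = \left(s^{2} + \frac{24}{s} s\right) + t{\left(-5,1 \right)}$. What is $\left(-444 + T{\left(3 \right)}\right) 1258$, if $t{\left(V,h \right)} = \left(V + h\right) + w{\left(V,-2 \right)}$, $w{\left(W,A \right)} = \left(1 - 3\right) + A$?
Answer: $-527102$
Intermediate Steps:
$w{\left(W,A \right)} = -2 + A$
$t{\left(V,h \right)} = -4 + V + h$ ($t{\left(V,h \right)} = \left(V + h\right) - 4 = -4 + V + h$)
$T{\left(s \right)} = 16 + s^{2}$ ($T{\left(s \right)} = \left(s^{2} + \frac{24}{s} s\right) - 8 = \left(s^{2} + 24\right) - 8 = \left(24 + s^{2}\right) - 8 = 16 + s^{2}$)
$\left(-444 + T{\left(3 \right)}\right) 1258 = \left(-444 + \left(16 + 3^{2}\right)\right) 1258 = \left(-444 + \left(16 + 9\right)\right) 1258 = \left(-444 + 25\right) 1258 = \left(-419\right) 1258 = -527102$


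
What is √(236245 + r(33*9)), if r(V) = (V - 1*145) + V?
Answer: √236694 ≈ 486.51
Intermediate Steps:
r(V) = -145 + 2*V (r(V) = (V - 145) + V = (-145 + V) + V = -145 + 2*V)
√(236245 + r(33*9)) = √(236245 + (-145 + 2*(33*9))) = √(236245 + (-145 + 2*297)) = √(236245 + (-145 + 594)) = √(236245 + 449) = √236694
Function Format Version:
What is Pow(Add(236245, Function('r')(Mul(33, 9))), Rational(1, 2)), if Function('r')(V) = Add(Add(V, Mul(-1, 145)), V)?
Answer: Pow(236694, Rational(1, 2)) ≈ 486.51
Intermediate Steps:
Function('r')(V) = Add(-145, Mul(2, V)) (Function('r')(V) = Add(Add(V, -145), V) = Add(Add(-145, V), V) = Add(-145, Mul(2, V)))
Pow(Add(236245, Function('r')(Mul(33, 9))), Rational(1, 2)) = Pow(Add(236245, Add(-145, Mul(2, Mul(33, 9)))), Rational(1, 2)) = Pow(Add(236245, Add(-145, Mul(2, 297))), Rational(1, 2)) = Pow(Add(236245, Add(-145, 594)), Rational(1, 2)) = Pow(Add(236245, 449), Rational(1, 2)) = Pow(236694, Rational(1, 2))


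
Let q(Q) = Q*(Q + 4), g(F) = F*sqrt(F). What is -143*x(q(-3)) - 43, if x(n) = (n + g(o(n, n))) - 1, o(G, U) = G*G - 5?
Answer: -615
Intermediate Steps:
o(G, U) = -5 + G**2 (o(G, U) = G**2 - 5 = -5 + G**2)
g(F) = F**(3/2)
q(Q) = Q*(4 + Q)
x(n) = -1 + n + (-5 + n**2)**(3/2) (x(n) = (n + (-5 + n**2)**(3/2)) - 1 = -1 + n + (-5 + n**2)**(3/2))
-143*x(q(-3)) - 43 = -143*(-1 - 3*(4 - 3) + (-5 + (-3*(4 - 3))**2)**(3/2)) - 43 = -143*(-1 - 3*1 + (-5 + (-3*1)**2)**(3/2)) - 43 = -143*(-1 - 3 + (-5 + (-3)**2)**(3/2)) - 43 = -143*(-1 - 3 + (-5 + 9)**(3/2)) - 43 = -143*(-1 - 3 + 4**(3/2)) - 43 = -143*(-1 - 3 + 8) - 43 = -143*4 - 43 = -572 - 43 = -615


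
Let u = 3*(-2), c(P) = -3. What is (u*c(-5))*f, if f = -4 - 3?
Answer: -126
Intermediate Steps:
u = -6
f = -7
(u*c(-5))*f = -6*(-3)*(-7) = 18*(-7) = -126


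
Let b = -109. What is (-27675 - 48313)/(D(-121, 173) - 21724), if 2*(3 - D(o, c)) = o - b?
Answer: 75988/21715 ≈ 3.4993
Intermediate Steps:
D(o, c) = -103/2 - o/2 (D(o, c) = 3 - (o - 1*(-109))/2 = 3 - (o + 109)/2 = 3 - (109 + o)/2 = 3 + (-109/2 - o/2) = -103/2 - o/2)
(-27675 - 48313)/(D(-121, 173) - 21724) = (-27675 - 48313)/((-103/2 - ½*(-121)) - 21724) = -75988/((-103/2 + 121/2) - 21724) = -75988/(9 - 21724) = -75988/(-21715) = -75988*(-1/21715) = 75988/21715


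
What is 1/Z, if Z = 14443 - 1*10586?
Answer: 1/3857 ≈ 0.00025927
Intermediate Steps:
Z = 3857 (Z = 14443 - 10586 = 3857)
1/Z = 1/3857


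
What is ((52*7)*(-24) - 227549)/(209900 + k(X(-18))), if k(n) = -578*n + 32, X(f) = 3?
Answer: -236285/208198 ≈ -1.1349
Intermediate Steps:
k(n) = 32 - 578*n
((52*7)*(-24) - 227549)/(209900 + k(X(-18))) = ((52*7)*(-24) - 227549)/(209900 + (32 - 578*3)) = (364*(-24) - 227549)/(209900 + (32 - 1734)) = (-8736 - 227549)/(209900 - 1702) = -236285/208198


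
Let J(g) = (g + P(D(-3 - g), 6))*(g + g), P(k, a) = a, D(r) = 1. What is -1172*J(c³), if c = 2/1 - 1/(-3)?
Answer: -406015960/729 ≈ -5.5695e+5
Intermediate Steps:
c = 7/3 (c = 2*1 - 1*(-⅓) = 2 + ⅓ = 7/3 ≈ 2.3333)
J(g) = 2*g*(6 + g) (J(g) = (g + 6)*(g + g) = (6 + g)*(2*g) = 2*g*(6 + g))
-1172*J(c³) = -2344*(7/3)³*(6 + (7/3)³) = -2344*343*(6 + 343/27)/27 = -2344*343*505/(27*27) = -1172*346430/729 = -406015960/729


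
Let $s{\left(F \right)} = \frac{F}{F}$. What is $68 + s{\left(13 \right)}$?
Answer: $69$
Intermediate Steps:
$s{\left(F \right)} = 1$
$68 + s{\left(13 \right)} = 68 + 1 = 69$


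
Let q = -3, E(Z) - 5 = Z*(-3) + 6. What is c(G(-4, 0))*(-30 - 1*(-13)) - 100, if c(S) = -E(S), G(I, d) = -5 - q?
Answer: 189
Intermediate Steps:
E(Z) = 11 - 3*Z (E(Z) = 5 + (Z*(-3) + 6) = 5 + (-3*Z + 6) = 5 + (6 - 3*Z) = 11 - 3*Z)
G(I, d) = -2 (G(I, d) = -5 - 1*(-3) = -5 + 3 = -2)
c(S) = -11 + 3*S (c(S) = -(11 - 3*S) = -11 + 3*S)
c(G(-4, 0))*(-30 - 1*(-13)) - 100 = (-11 + 3*(-2))*(-30 - 1*(-13)) - 100 = (-11 - 6)*(-30 + 13) - 100 = -17*(-17) - 100 = 289 - 100 = 189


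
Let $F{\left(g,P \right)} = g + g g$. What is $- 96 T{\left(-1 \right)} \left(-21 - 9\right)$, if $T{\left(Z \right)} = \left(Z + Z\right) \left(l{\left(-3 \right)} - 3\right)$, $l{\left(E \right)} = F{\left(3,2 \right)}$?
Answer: $-51840$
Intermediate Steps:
$F{\left(g,P \right)} = g + g^{2}$
$l{\left(E \right)} = 12$ ($l{\left(E \right)} = 3 \left(1 + 3\right) = 3 \cdot 4 = 12$)
$T{\left(Z \right)} = 18 Z$ ($T{\left(Z \right)} = \left(Z + Z\right) \left(12 - 3\right) = 2 Z 9 = 18 Z$)
$- 96 T{\left(-1 \right)} \left(-21 - 9\right) = - 96 \cdot 18 \left(-1\right) \left(-21 - 9\right) = \left(-96\right) \left(-18\right) \left(-21 - 9\right) = 1728 \left(-30\right) = -51840$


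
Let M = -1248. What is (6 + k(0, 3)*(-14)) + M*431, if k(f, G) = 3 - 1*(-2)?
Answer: -537952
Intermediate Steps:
k(f, G) = 5 (k(f, G) = 3 + 2 = 5)
(6 + k(0, 3)*(-14)) + M*431 = (6 + 5*(-14)) - 1248*431 = (6 - 70) - 537888 = -64 - 537888 = -537952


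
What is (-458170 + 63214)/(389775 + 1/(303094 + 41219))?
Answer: -33997121307/33551149894 ≈ -1.0133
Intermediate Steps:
(-458170 + 63214)/(389775 + 1/(303094 + 41219)) = -394956/(389775 + 1/344313) = -394956/134204599576/344313 = -394956*344313/134204599576 = -33997121307/33551149894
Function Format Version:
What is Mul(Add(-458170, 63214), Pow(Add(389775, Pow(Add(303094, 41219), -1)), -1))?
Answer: Rational(-33997121307, 33551149894) ≈ -1.0133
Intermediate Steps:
Mul(Add(-458170, 63214), Pow(Add(389775, Pow(Add(303094, 41219), -1)), -1)) = Mul(-394956, Pow(Add(389775, Pow(344313, -1)), -1)) = Mul(-394956, Pow(Add(389775, Rational(1, 344313)), -1)) = Mul(-394956, Pow(Rational(134204599576, 344313), -1)) = Mul(-394956, Rational(344313, 134204599576)) = Rational(-33997121307, 33551149894)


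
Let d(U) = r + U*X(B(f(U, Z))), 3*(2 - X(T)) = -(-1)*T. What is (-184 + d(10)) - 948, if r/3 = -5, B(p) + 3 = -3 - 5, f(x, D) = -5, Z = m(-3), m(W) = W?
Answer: -3271/3 ≈ -1090.3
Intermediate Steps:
Z = -3
B(p) = -11 (B(p) = -3 + (-3 - 5) = -3 - 8 = -11)
r = -15 (r = 3*(-5) = -15)
X(T) = 2 - T/3 (X(T) = 2 - (-1)*(-T)/3 = 2 - T/3)
d(U) = -15 + 17*U/3 (d(U) = -15 + U*(2 - 1/3*(-11)) = -15 + U*(2 + 11/3) = -15 + U*(17/3) = -15 + 17*U/3)
(-184 + d(10)) - 948 = (-184 + (-15 + (17/3)*10)) - 948 = (-184 + (-15 + 170/3)) - 948 = (-184 + 125/3) - 948 = -427/3 - 948 = -3271/3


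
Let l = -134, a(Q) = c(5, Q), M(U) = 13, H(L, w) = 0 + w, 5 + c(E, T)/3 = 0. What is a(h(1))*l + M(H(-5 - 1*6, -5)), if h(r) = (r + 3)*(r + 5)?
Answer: 2023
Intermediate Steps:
c(E, T) = -15 (c(E, T) = -15 + 3*0 = -15 + 0 = -15)
h(r) = (3 + r)*(5 + r)
H(L, w) = w
a(Q) = -15
a(h(1))*l + M(H(-5 - 1*6, -5)) = -15*(-134) + 13 = 2010 + 13 = 2023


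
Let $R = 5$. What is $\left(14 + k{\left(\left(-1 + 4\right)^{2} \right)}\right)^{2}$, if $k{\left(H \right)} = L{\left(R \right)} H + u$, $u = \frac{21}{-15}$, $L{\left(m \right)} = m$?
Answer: $\frac{82944}{25} \approx 3317.8$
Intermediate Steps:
$u = - \frac{7}{5}$ ($u = 21 \left(- \frac{1}{15}\right) = - \frac{7}{5} \approx -1.4$)
$k{\left(H \right)} = - \frac{7}{5} + 5 H$ ($k{\left(H \right)} = 5 H - \frac{7}{5} = - \frac{7}{5} + 5 H$)
$\left(14 + k{\left(\left(-1 + 4\right)^{2} \right)}\right)^{2} = \left(14 - \left(\frac{7}{5} - 5 \left(-1 + 4\right)^{2}\right)\right)^{2} = \left(14 - \left(\frac{7}{5} - 5 \cdot 3^{2}\right)\right)^{2} = \left(14 + \left(- \frac{7}{5} + 5 \cdot 9\right)\right)^{2} = \left(14 + \left(- \frac{7}{5} + 45\right)\right)^{2} = \left(14 + \frac{218}{5}\right)^{2} = \left(\frac{288}{5}\right)^{2} = \frac{82944}{25}$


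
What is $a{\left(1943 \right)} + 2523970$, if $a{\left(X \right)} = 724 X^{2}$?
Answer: $2735804246$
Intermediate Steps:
$a{\left(1943 \right)} + 2523970 = 724 \cdot 1943^{2} + 2523970 = 724 \cdot 3775249 + 2523970 = 2733280276 + 2523970 = 2735804246$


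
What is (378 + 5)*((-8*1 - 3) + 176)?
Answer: 63195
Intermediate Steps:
(378 + 5)*((-8*1 - 3) + 176) = 383*((-8 - 3) + 176) = 383*(-11 + 176) = 383*165 = 63195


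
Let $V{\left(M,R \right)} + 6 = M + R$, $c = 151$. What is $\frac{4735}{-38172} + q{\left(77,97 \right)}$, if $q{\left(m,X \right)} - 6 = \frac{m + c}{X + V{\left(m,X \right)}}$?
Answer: $\frac{68141921}{10115580} \approx 6.7363$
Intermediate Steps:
$V{\left(M,R \right)} = -6 + M + R$ ($V{\left(M,R \right)} = -6 + \left(M + R\right) = -6 + M + R$)
$q{\left(m,X \right)} = 6 + \frac{151 + m}{-6 + m + 2 X}$ ($q{\left(m,X \right)} = 6 + \frac{m + 151}{X + \left(-6 + m + X\right)} = 6 + \frac{151 + m}{X + \left(-6 + X + m\right)} = 6 + \frac{151 + m}{-6 + m + 2 X}$)
$\frac{4735}{-38172} + q{\left(77,97 \right)} = \frac{4735}{-38172} + \frac{115 + 7 \cdot 77 + 12 \cdot 97}{-6 + 77 + 2 \cdot 97} = 4735 \left(- \frac{1}{38172}\right) + \frac{115 + 539 + 1164}{-6 + 77 + 194} = - \frac{4735}{38172} + \frac{1}{265} \cdot 1818 = - \frac{4735}{38172} + \frac{1818}{265} = \frac{68141921}{10115580}$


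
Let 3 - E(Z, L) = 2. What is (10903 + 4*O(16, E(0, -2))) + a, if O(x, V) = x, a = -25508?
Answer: -14541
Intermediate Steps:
E(Z, L) = 1 (E(Z, L) = 3 - 1*2 = 3 - 2 = 1)
(10903 + 4*O(16, E(0, -2))) + a = (10903 + 4*16) - 25508 = (10903 + 64) - 25508 = 10967 - 25508 = -14541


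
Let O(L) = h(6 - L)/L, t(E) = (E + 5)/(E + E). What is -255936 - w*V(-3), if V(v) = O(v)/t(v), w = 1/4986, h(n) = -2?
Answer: -638048447/2493 ≈ -2.5594e+5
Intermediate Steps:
w = 1/4986 ≈ 0.00020056
t(E) = (5 + E)/(2*E) (t(E) = (5 + E)/((2*E)) = (5 + E)*(1/(2*E)) = (5 + E)/(2*E))
O(L) = -2/L
V(v) = -4/(5 + v) (V(v) = (-2/v)/(((5 + v)/(2*v))) = (-2/v)*(2*v/(5 + v)) = -4/(5 + v))
-255936 - w*V(-3) = -255936 - (-4/(5 - 3))/4986 = -255936 - (-4/2)/4986 = -255936 - (-4*1/2)/4986 = -255936 - (-2)/4986 = -255936 - 1*(-1/2493) = -255936 + 1/2493 = -638048447/2493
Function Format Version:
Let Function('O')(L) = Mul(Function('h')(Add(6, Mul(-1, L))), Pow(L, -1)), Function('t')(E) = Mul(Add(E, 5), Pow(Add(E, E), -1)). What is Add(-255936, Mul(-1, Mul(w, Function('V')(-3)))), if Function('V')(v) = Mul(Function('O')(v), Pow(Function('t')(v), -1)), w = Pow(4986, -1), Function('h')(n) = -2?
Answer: Rational(-638048447, 2493) ≈ -2.5594e+5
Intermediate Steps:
w = Rational(1, 4986) ≈ 0.00020056
Function('t')(E) = Mul(Rational(1, 2), Pow(E, -1), Add(5, E)) (Function('t')(E) = Mul(Add(5, E), Pow(Mul(2, E), -1)) = Mul(Add(5, E), Mul(Rational(1, 2), Pow(E, -1))) = Mul(Rational(1, 2), Pow(E, -1), Add(5, E)))
Function('O')(L) = Mul(-2, Pow(L, -1))
Function('V')(v) = Mul(-4, Pow(Add(5, v), -1)) (Function('V')(v) = Mul(Mul(-2, Pow(v, -1)), Pow(Mul(Rational(1, 2), Pow(v, -1), Add(5, v)), -1)) = Mul(Mul(-2, Pow(v, -1)), Mul(2, v, Pow(Add(5, v), -1))) = Mul(-4, Pow(Add(5, v), -1)))
Add(-255936, Mul(-1, Mul(w, Function('V')(-3)))) = Add(-255936, Mul(-1, Mul(Rational(1, 4986), Mul(-4, Pow(Add(5, -3), -1))))) = Add(-255936, Mul(-1, Mul(Rational(1, 4986), Mul(-4, Pow(2, -1))))) = Add(-255936, Mul(-1, Mul(Rational(1, 4986), Mul(-4, Rational(1, 2))))) = Add(-255936, Mul(-1, Mul(Rational(1, 4986), -2))) = Add(-255936, Mul(-1, Rational(-1, 2493))) = Add(-255936, Rational(1, 2493)) = Rational(-638048447, 2493)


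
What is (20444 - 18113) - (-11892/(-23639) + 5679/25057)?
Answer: 1380271344288/592322423 ≈ 2330.3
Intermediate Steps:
(20444 - 18113) - (-11892/(-23639) + 5679/25057) = 2331 - (-11892*(-1/23639) + 5679*(1/25057)) = 2331 - (11892/23639 + 5679/25057) = 2331 - 1*432223725/592322423 = 2331 - 432223725/592322423 = 1380271344288/592322423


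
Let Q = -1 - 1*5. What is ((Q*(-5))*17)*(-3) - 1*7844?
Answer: -9374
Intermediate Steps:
Q = -6 (Q = -1 - 5 = -6)
((Q*(-5))*17)*(-3) - 1*7844 = (-6*(-5)*17)*(-3) - 1*7844 = (30*17)*(-3) - 7844 = 510*(-3) - 7844 = -1530 - 7844 = -9374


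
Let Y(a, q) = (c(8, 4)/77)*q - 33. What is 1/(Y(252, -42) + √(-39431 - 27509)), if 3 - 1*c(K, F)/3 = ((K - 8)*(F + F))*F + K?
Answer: -3003/8174269 - 242*I*√16735/8174269 ≈ -0.00036737 - 0.0038298*I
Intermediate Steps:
c(K, F) = 9 - 3*K - 6*F²*(-8 + K) (c(K, F) = 9 - 3*(((K - 8)*(F + F))*F + K) = 9 - 3*(((-8 + K)*(2*F))*F + K) = 9 - 3*((2*F*(-8 + K))*F + K) = 9 - 3*(2*F²*(-8 + K) + K) = 9 - 3*(K + 2*F²*(-8 + K)) = 9 + (-3*K - 6*F²*(-8 + K)) = 9 - 3*K - 6*F²*(-8 + K))
Y(a, q) = -33 - 15*q/77 (Y(a, q) = ((9 - 3*8 + 48*4² - 6*8*4²)/77)*q - 33 = ((9 - 24 + 48*16 - 6*8*16)*(1/77))*q - 33 = ((9 - 24 + 768 - 768)*(1/77))*q - 33 = (-15*1/77)*q - 33 = -15*q/77 - 33 = -33 - 15*q/77)
1/(Y(252, -42) + √(-39431 - 27509)) = 1/((-33 - 15/77*(-42)) + √(-39431 - 27509)) = 1/((-33 + 90/11) + √(-66940)) = 1/(-273/11 + 2*I*√16735)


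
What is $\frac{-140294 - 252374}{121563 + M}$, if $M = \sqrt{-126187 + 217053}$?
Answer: $- \frac{47733900084}{14777472103} + \frac{392668 \sqrt{90866}}{14777472103} \approx -3.2222$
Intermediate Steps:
$M = \sqrt{90866} \approx 301.44$
$\frac{-140294 - 252374}{121563 + M} = \frac{-140294 - 252374}{121563 + \sqrt{90866}} = - \frac{392668}{121563 + \sqrt{90866}}$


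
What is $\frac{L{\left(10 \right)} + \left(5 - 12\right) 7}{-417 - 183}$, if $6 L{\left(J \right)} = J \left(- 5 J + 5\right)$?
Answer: $\frac{31}{150} \approx 0.20667$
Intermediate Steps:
$L{\left(J \right)} = \frac{J \left(5 - 5 J\right)}{6}$ ($L{\left(J \right)} = \frac{J \left(- 5 J + 5\right)}{6} = \frac{J \left(5 - 5 J\right)}{6}$)
$\frac{L{\left(10 \right)} + \left(5 - 12\right) 7}{-417 - 183} = \frac{\frac{5}{6} \cdot 10 \left(1 - 10\right) + \left(5 - 12\right) 7}{-417 - 183} = \frac{\frac{5}{6} \cdot 10 \left(1 - 10\right) + \left(5 - 12\right) 7}{-600} = \left(\frac{5}{6} \cdot 10 \left(-9\right) - 49\right) \left(- \frac{1}{600}\right) = \left(-75 - 49\right) \left(- \frac{1}{600}\right) = \left(-124\right) \left(- \frac{1}{600}\right) = \frac{31}{150}$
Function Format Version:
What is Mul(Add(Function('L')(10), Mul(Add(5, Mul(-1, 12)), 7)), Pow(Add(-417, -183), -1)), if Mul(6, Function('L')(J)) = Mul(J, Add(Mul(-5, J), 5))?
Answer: Rational(31, 150) ≈ 0.20667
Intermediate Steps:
Function('L')(J) = Mul(Rational(1, 6), J, Add(5, Mul(-5, J))) (Function('L')(J) = Mul(Rational(1, 6), Mul(J, Add(Mul(-5, J), 5))) = Mul(Rational(1, 6), Mul(J, Add(5, Mul(-5, J)))) = Mul(Rational(1, 6), J, Add(5, Mul(-5, J))))
Mul(Add(Function('L')(10), Mul(Add(5, Mul(-1, 12)), 7)), Pow(Add(-417, -183), -1)) = Mul(Add(Mul(Rational(5, 6), 10, Add(1, Mul(-1, 10))), Mul(Add(5, Mul(-1, 12)), 7)), Pow(Add(-417, -183), -1)) = Mul(Add(Mul(Rational(5, 6), 10, Add(1, -10)), Mul(Add(5, -12), 7)), Pow(-600, -1)) = Mul(Add(Mul(Rational(5, 6), 10, -9), Mul(-7, 7)), Rational(-1, 600)) = Mul(Add(-75, -49), Rational(-1, 600)) = Mul(-124, Rational(-1, 600)) = Rational(31, 150)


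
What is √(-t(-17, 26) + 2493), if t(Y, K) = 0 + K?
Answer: √2467 ≈ 49.669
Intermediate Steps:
t(Y, K) = K
√(-t(-17, 26) + 2493) = √(-1*26 + 2493) = √(-26 + 2493) = √2467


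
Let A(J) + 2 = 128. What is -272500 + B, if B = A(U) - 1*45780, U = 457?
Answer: -318154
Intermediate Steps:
A(J) = 126 (A(J) = -2 + 128 = 126)
B = -45654 (B = 126 - 1*45780 = 126 - 45780 = -45654)
-272500 + B = -272500 - 45654 = -318154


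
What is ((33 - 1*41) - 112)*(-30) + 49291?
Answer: 52891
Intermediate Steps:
((33 - 1*41) - 112)*(-30) + 49291 = ((33 - 41) - 112)*(-30) + 49291 = (-8 - 112)*(-30) + 49291 = -120*(-30) + 49291 = 3600 + 49291 = 52891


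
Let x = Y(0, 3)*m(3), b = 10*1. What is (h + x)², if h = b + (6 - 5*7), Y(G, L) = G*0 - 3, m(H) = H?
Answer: 784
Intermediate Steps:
b = 10
Y(G, L) = -3 (Y(G, L) = 0 - 3 = -3)
x = -9 (x = -3*3 = -9)
h = -19 (h = 10 + (6 - 5*7) = 10 + (6 - 35) = 10 - 29 = -19)
(h + x)² = (-19 - 9)² = (-28)² = 784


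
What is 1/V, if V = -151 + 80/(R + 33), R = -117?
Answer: -21/3191 ≈ -0.0065810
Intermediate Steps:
V = -3191/21 (V = -151 + 80/(-117 + 33) = -151 + 80/(-84) = -151 + 80*(-1/84) = -151 - 20/21 = -3191/21 ≈ -151.95)
1/V = 1/(-3191/21) = -21/3191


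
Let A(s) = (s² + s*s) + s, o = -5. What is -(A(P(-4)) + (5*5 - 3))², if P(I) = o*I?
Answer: -708964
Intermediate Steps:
P(I) = -5*I
A(s) = s + 2*s² (A(s) = (s² + s²) + s = 2*s² + s = s + 2*s²)
-(A(P(-4)) + (5*5 - 3))² = -((-5*(-4))*(1 + 2*(-5*(-4))) + (5*5 - 3))² = -(20*(1 + 2*20) + (25 - 3))² = -(20*(1 + 40) + 22)² = -(20*41 + 22)² = -(820 + 22)² = -1*842² = -1*708964 = -708964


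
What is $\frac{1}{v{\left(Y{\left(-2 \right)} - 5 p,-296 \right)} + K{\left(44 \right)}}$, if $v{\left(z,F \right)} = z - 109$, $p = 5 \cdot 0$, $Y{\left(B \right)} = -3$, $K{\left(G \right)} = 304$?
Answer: $\frac{1}{192} \approx 0.0052083$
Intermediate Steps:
$p = 0$
$v{\left(z,F \right)} = -109 + z$
$\frac{1}{v{\left(Y{\left(-2 \right)} - 5 p,-296 \right)} + K{\left(44 \right)}} = \frac{1}{\left(-109 - 3\right) + 304} = \frac{1}{-112 + 304} = \frac{1}{192}$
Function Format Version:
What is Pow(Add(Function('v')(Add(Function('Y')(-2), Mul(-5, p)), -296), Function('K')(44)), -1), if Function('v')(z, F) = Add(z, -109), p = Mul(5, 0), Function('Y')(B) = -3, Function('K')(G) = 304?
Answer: Rational(1, 192) ≈ 0.0052083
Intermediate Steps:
p = 0
Function('v')(z, F) = Add(-109, z)
Pow(Add(Function('v')(Add(Function('Y')(-2), Mul(-5, p)), -296), Function('K')(44)), -1) = Pow(Add(Add(-109, Add(-3, Mul(-5, 0))), 304), -1) = Pow(Add(Add(-109, Add(-3, 0)), 304), -1) = Pow(Add(Add(-109, -3), 304), -1) = Pow(Add(-112, 304), -1) = Pow(192, -1) = Rational(1, 192)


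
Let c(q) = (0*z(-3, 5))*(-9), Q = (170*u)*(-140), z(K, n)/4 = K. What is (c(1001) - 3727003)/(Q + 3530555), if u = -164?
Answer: -532429/1061965 ≈ -0.50136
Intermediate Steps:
z(K, n) = 4*K
Q = 3903200 (Q = (170*(-164))*(-140) = -27880*(-140) = 3903200)
c(q) = 0 (c(q) = (0*(4*(-3)))*(-9) = (0*(-12))*(-9) = 0*(-9) = 0)
(c(1001) - 3727003)/(Q + 3530555) = (0 - 3727003)/(3903200 + 3530555) = -3727003/7433755 = -3727003*1/7433755 = -532429/1061965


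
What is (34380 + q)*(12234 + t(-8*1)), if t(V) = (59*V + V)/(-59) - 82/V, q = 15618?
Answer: 72286183437/118 ≈ 6.1259e+8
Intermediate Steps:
t(V) = -82/V - 60*V/59 (t(V) = (60*V)*(-1/59) - 82/V = -60*V/59 - 82/V = -82/V - 60*V/59)
(34380 + q)*(12234 + t(-8*1)) = (34380 + 15618)*(12234 + (-82/((-8*1)) - (-480)/59)) = 49998*(12234 + (-82/(-8) - 60/59*(-8))) = 49998*(12234 + (-82*(-1/8) + 480/59)) = 49998*(12234 + (41/4 + 480/59)) = 49998*(12234 + 4339/236) = 49998*(2891563/236) = 72286183437/118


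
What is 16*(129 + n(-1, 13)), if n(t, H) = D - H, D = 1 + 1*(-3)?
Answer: 1824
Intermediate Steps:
D = -2 (D = 1 - 3 = -2)
n(t, H) = -2 - H
16*(129 + n(-1, 13)) = 16*(129 + (-2 - 1*13)) = 16*(129 + (-2 - 13)) = 16*(129 - 15) = 16*114 = 1824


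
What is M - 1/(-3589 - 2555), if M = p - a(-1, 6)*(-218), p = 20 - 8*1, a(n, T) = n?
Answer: -1265663/6144 ≈ -206.00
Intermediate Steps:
p = 12 (p = 20 - 8 = 12)
M = -206 (M = 12 - (-1)*(-218) = 12 - 1*218 = 12 - 218 = -206)
M - 1/(-3589 - 2555) = -206 - 1/(-3589 - 2555) = -206 - 1/(-6144) = -206 - 1*(-1/6144) = -206 + 1/6144 = -1265663/6144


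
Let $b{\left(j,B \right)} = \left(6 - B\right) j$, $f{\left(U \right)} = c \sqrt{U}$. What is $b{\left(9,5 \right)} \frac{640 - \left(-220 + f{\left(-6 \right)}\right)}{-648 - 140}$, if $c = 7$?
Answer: $- \frac{1935}{197} + \frac{63 i \sqrt{6}}{788} \approx -9.8223 + 0.19583 i$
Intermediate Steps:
$f{\left(U \right)} = 7 \sqrt{U}$
$b{\left(j,B \right)} = j \left(6 - B\right)$
$b{\left(9,5 \right)} \frac{640 - \left(-220 + f{\left(-6 \right)}\right)}{-648 - 140} = 9 \left(6 - 5\right) \frac{640 + \left(220 - 7 \sqrt{-6}\right)}{-648 - 140} = 9 \left(6 - 5\right) \frac{640 + \left(220 - 7 i \sqrt{6}\right)}{-788} = 9 \cdot 1 \left(640 + \left(220 - 7 i \sqrt{6}\right)\right) \left(- \frac{1}{788}\right) = 9 \left(640 + \left(220 - 7 i \sqrt{6}\right)\right) \left(- \frac{1}{788}\right) = 9 \left(860 - 7 i \sqrt{6}\right) \left(- \frac{1}{788}\right) = 9 \left(- \frac{215}{197} + \frac{7 i \sqrt{6}}{788}\right) = - \frac{1935}{197} + \frac{63 i \sqrt{6}}{788}$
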